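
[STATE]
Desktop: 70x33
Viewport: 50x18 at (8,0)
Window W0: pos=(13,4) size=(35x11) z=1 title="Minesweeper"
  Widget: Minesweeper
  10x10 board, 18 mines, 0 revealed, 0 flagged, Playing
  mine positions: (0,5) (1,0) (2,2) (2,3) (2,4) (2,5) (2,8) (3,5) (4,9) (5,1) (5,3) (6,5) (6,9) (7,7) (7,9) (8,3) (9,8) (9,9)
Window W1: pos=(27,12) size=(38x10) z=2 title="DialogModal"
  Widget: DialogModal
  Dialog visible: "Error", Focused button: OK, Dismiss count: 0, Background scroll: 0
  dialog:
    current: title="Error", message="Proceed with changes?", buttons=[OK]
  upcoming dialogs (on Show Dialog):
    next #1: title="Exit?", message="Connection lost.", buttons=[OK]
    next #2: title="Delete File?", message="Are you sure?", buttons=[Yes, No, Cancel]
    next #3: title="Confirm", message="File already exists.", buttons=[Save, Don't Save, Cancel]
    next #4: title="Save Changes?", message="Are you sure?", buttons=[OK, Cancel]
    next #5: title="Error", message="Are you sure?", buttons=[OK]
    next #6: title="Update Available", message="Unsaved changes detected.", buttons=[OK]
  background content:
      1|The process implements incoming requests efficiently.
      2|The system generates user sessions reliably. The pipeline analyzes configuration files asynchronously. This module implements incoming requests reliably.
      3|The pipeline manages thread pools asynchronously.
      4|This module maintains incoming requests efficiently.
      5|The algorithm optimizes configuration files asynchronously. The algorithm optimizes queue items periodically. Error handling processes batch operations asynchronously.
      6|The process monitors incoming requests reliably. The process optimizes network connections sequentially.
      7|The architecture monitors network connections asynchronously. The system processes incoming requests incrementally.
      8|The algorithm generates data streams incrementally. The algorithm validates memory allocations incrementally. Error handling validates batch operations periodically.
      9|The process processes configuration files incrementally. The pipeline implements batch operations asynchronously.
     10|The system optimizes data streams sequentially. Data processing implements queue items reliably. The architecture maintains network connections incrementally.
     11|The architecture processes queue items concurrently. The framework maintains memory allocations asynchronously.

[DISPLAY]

                                                  
                                                  
                                                  
                                                  
     ┏━━━━━━━━━━━━━━━━━━━━━━━━━━━━━━━━━┓          
     ┃ Minesweeper                     ┃          
     ┠─────────────────────────────────┨          
     ┃■■■■■■■■■■                       ┃          
     ┃■■■■■■■■■■                       ┃          
     ┃■■■■■■■■■■                       ┃          
     ┃■■■■■■■■■■                       ┃          
     ┃■■■■■■■■■■                       ┃          
     ┃■■■■■■■■■■   ┏━━━━━━━━━━━━━━━━━━━━━━━━━━━━━━
     ┃■■■■■■■■■■   ┃ DialogModal                  
     ┗━━━━━━━━━━━━━┠──────────────────────────────
                   ┃The p┌───────────────────────┐
                   ┃The s│         Error         │
                   ┃The p│ Proceed with changes? │


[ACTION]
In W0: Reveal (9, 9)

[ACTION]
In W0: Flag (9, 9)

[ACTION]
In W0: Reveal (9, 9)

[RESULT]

                                                  
                                                  
                                                  
                                                  
     ┏━━━━━━━━━━━━━━━━━━━━━━━━━━━━━━━━━┓          
     ┃ Minesweeper                     ┃          
     ┠─────────────────────────────────┨          
     ┃■■■■■✹■■■■                       ┃          
     ┃✹■■■■■■■■■                       ┃          
     ┃■■✹✹✹✹■■✹■                       ┃          
     ┃■■■■■✹■■■■                       ┃          
     ┃■■■■■■■■■✹                       ┃          
     ┃■✹■✹■■■■■■   ┏━━━━━━━━━━━━━━━━━━━━━━━━━━━━━━
     ┃■■■■■✹■■■✹   ┃ DialogModal                  
     ┗━━━━━━━━━━━━━┠──────────────────────────────
                   ┃The p┌───────────────────────┐
                   ┃The s│         Error         │
                   ┃The p│ Proceed with changes? │


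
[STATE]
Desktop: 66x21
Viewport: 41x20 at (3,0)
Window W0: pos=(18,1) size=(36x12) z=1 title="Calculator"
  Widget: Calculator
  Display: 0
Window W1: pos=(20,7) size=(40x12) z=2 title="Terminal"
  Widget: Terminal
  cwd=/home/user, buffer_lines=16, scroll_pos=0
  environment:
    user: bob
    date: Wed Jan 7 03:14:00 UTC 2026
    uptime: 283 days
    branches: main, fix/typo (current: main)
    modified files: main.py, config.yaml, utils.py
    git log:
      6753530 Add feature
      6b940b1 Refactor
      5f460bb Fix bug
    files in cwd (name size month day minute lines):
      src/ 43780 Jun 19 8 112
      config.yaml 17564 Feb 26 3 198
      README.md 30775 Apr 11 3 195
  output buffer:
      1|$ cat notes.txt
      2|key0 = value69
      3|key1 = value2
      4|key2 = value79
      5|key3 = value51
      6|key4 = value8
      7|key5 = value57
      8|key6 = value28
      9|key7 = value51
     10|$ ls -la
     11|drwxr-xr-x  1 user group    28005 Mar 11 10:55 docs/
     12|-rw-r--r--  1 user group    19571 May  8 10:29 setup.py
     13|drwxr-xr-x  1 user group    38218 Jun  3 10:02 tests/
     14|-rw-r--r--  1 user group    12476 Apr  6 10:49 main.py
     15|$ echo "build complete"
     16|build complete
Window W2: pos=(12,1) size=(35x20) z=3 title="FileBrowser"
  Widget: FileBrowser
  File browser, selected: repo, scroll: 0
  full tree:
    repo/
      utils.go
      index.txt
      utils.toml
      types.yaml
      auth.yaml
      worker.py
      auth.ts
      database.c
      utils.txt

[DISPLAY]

                                         
         ┏━━━━━━━━━━━━━━━━━━━━━━━━━━━━━━━
         ┃ FileBrowser                   
         ┠───────────────────────────────
         ┃> [-] repo/                    
         ┃    utils.go                   
         ┃    index.txt                  
         ┃    utils.toml                 
         ┃    types.yaml                 
         ┃    auth.yaml                  
         ┃    worker.py                  
         ┃    auth.ts                    
         ┃    database.c                 
         ┃    utils.txt                  
         ┃                               
         ┃                               
         ┃                               
         ┃                               
         ┃                               
         ┃                               


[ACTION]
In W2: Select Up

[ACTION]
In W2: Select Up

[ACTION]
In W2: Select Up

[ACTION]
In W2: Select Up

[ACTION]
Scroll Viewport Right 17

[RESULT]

                                         
━━━━━━━━━━━━━━━━━━━━━━━━━━┓━━━━━━┓       
owser                     ┃      ┃       
──────────────────────────┨──────┨       
epo/                      ┃     0┃       
ls.go                     ┃      ┃       
ex.txt                    ┃      ┃       
ls.toml                   ┃━━━━━━━━━━━━┓ 
es.yaml                   ┃            ┃ 
h.yaml                    ┃────────────┨ 
ker.py                    ┃            ┃ 
h.ts                      ┃            ┃ 
abase.c                   ┃            ┃ 
ls.txt                    ┃            ┃ 
                          ┃            ┃ 
                          ┃            ┃ 
                          ┃            ┃ 
                          ┃            ┃ 
                          ┃━━━━━━━━━━━━┛ 
                          ┃              


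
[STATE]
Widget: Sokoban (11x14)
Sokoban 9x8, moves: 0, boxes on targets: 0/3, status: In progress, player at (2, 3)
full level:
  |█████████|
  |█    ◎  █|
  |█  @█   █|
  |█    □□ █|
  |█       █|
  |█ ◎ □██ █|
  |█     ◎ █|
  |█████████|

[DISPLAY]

█████████  
█    ◎  █  
█  @█   █  
█    □□ █  
█       █  
█ ◎ □██ █  
█     ◎ █  
█████████  
Moves: 0  0
           
           
           
           
           


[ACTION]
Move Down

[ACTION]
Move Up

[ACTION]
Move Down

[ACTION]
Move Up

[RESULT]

█████████  
█    ◎  █  
█  @█   █  
█    □□ █  
█       █  
█ ◎ □██ █  
█     ◎ █  
█████████  
Moves: 4  0
           
           
           
           
           


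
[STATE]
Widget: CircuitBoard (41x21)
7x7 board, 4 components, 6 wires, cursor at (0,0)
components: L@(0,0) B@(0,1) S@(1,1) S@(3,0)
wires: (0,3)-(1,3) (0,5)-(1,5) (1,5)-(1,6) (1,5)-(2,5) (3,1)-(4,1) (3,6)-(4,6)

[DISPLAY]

   0 1 2 3 4 5 6                         
0  [L]  B       ·       ·                
                │       │                
1       S       ·       · ─ ·            
                        │                
2                       ·                
                                         
3   S   ·                   ·            
        │                   │            
4       ·                   ·            
                                         
5                                        
                                         
6                                        
Cursor: (0,0)                            
                                         
                                         
                                         
                                         
                                         
                                         


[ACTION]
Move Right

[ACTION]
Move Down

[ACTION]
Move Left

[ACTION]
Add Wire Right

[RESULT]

   0 1 2 3 4 5 6                         
0   L   B       ·       ·                
                │       │                
1  [.]─ S       ·       · ─ ·            
                        │                
2                       ·                
                                         
3   S   ·                   ·            
        │                   │            
4       ·                   ·            
                                         
5                                        
                                         
6                                        
Cursor: (1,0)                            
                                         
                                         
                                         
                                         
                                         
                                         


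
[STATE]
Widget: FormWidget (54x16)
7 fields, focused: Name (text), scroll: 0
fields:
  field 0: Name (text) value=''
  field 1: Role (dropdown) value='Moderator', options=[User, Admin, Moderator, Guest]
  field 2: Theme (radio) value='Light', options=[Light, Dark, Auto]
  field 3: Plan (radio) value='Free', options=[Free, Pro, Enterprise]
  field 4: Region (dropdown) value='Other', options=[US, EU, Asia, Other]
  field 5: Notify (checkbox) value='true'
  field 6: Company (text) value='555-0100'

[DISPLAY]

> Name:       [                                      ]
  Role:       [Moderator                            ▼]
  Theme:      (●) Light  ( ) Dark  ( ) Auto           
  Plan:       (●) Free  ( ) Pro  ( ) Enterprise       
  Region:     [Other                                ▼]
  Notify:     [x]                                     
  Company:    [555-0100                              ]
                                                      
                                                      
                                                      
                                                      
                                                      
                                                      
                                                      
                                                      
                                                      


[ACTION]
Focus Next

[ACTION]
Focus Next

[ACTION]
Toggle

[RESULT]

  Name:       [                                      ]
  Role:       [Moderator                            ▼]
> Theme:      (●) Light  ( ) Dark  ( ) Auto           
  Plan:       (●) Free  ( ) Pro  ( ) Enterprise       
  Region:     [Other                                ▼]
  Notify:     [x]                                     
  Company:    [555-0100                              ]
                                                      
                                                      
                                                      
                                                      
                                                      
                                                      
                                                      
                                                      
                                                      


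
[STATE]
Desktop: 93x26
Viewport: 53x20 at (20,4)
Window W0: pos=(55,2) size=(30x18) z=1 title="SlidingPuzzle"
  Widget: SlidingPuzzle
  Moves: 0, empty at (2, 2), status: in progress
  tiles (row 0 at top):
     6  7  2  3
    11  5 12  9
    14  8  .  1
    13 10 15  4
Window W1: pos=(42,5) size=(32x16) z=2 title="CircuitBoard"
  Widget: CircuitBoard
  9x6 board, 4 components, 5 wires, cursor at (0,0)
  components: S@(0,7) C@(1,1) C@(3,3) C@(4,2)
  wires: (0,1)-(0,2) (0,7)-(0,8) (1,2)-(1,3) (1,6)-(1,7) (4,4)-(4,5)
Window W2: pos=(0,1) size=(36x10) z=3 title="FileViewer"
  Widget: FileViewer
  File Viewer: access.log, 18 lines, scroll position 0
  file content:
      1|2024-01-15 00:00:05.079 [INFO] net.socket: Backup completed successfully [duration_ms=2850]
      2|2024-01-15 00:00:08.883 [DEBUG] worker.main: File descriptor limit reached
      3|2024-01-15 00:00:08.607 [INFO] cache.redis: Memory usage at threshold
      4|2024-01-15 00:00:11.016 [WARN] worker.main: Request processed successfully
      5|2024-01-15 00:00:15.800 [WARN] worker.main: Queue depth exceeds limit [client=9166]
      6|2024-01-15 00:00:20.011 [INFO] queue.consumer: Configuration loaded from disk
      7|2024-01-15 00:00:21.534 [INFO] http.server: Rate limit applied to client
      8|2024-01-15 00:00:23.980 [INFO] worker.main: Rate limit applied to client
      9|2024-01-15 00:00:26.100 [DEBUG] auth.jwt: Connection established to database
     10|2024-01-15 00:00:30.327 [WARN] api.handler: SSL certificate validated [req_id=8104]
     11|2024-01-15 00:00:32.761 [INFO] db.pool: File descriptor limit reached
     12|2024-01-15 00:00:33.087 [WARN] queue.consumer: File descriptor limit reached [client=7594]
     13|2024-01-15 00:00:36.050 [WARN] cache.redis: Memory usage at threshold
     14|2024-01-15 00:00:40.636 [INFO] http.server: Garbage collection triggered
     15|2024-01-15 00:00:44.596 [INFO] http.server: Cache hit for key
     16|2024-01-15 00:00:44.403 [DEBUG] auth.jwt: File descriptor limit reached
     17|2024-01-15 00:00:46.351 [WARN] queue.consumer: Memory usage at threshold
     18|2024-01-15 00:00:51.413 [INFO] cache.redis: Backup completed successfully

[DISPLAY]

.079 [INFO] ne▲┃                   ┠─────────────────
.883 [DEBUG] w█┃      ┏━━━━━━━━━━━━━━━━━━━━━━━━━━━━━━
.607 [INFO] ca░┃      ┃ CircuitBoard                 
.016 [WARN] wo░┃      ┠──────────────────────────────
.800 [WARN] wo░┃      ┃   0 1 2 3 4 5 6 7 8          
.011 [INFO] qu▼┃      ┃0  [.]  · ─ ·                 
━━━━━━━━━━━━━━━┛      ┃                              
                      ┃1       C   · ─ ·           · 
                      ┃                              
                      ┃2                             
                      ┃                              
                      ┃3               C             
                      ┃                              
                      ┃4           C       · ─ ·     
                      ┃                              
                      ┃5                             
                      ┗━━━━━━━━━━━━━━━━━━━━━━━━━━━━━━
                                                     
                                                     
                                                     


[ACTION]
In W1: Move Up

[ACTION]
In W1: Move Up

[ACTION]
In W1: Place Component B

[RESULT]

.079 [INFO] ne▲┃                   ┠─────────────────
.883 [DEBUG] w█┃      ┏━━━━━━━━━━━━━━━━━━━━━━━━━━━━━━
.607 [INFO] ca░┃      ┃ CircuitBoard                 
.016 [WARN] wo░┃      ┠──────────────────────────────
.800 [WARN] wo░┃      ┃   0 1 2 3 4 5 6 7 8          
.011 [INFO] qu▼┃      ┃0  [B]  · ─ ·                 
━━━━━━━━━━━━━━━┛      ┃                              
                      ┃1       C   · ─ ·           · 
                      ┃                              
                      ┃2                             
                      ┃                              
                      ┃3               C             
                      ┃                              
                      ┃4           C       · ─ ·     
                      ┃                              
                      ┃5                             
                      ┗━━━━━━━━━━━━━━━━━━━━━━━━━━━━━━
                                                     
                                                     
                                                     


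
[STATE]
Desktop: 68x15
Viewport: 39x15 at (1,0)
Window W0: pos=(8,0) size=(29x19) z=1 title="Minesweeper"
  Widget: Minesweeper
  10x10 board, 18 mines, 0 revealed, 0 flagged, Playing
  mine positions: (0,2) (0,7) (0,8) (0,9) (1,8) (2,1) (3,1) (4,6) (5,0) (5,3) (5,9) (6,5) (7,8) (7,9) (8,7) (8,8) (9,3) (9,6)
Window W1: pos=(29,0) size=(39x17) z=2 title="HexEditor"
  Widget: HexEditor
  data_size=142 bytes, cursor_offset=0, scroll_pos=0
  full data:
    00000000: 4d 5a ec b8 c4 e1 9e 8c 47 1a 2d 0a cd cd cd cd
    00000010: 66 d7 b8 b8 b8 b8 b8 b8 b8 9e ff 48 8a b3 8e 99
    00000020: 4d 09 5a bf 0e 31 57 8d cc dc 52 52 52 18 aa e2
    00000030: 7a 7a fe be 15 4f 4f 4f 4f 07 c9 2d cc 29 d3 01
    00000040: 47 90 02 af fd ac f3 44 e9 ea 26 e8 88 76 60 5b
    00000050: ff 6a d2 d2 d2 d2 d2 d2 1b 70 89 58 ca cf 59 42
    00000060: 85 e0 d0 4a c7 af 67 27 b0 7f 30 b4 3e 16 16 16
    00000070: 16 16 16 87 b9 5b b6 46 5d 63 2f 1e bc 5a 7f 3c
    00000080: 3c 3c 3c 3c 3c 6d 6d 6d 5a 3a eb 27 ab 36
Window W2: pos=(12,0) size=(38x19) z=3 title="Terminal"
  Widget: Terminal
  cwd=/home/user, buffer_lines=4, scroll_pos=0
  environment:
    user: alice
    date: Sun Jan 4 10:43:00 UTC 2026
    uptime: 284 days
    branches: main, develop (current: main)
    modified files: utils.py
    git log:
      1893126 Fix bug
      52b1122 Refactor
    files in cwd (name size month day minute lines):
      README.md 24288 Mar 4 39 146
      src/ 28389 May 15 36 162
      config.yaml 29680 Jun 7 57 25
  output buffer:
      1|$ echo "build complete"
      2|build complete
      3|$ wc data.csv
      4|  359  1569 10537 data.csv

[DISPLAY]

       ┏━━━┏━━━━━━━━━━━━━━━━━━━━━━━━━━━
       ┃ Mi┃ Terminal                  
       ┠───┠───────────────────────────
       ┃■■■┃$ echo "build complete"    
       ┃■■■┃build complete             
       ┃■■■┃$ wc data.csv              
       ┃■■■┃  359  1569 10537 data.csv 
       ┃■■■┃$ █                        
       ┃■■■┃                           
       ┃■■■┃                           
       ┃■■■┃                           
       ┃■■■┃                           
       ┃■■■┃                           
       ┃   ┃                           
       ┃   ┃                           


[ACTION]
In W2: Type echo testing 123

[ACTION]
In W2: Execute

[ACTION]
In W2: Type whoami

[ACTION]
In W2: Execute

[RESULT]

       ┏━━━┏━━━━━━━━━━━━━━━━━━━━━━━━━━━
       ┃ Mi┃ Terminal                  
       ┠───┠───────────────────────────
       ┃■■■┃$ echo "build complete"    
       ┃■■■┃build complete             
       ┃■■■┃$ wc data.csv              
       ┃■■■┃  359  1569 10537 data.csv 
       ┃■■■┃$ echo testing 123         
       ┃■■■┃testing 123                
       ┃■■■┃$ whoami                   
       ┃■■■┃alice                      
       ┃■■■┃$ █                        
       ┃■■■┃                           
       ┃   ┃                           
       ┃   ┃                           


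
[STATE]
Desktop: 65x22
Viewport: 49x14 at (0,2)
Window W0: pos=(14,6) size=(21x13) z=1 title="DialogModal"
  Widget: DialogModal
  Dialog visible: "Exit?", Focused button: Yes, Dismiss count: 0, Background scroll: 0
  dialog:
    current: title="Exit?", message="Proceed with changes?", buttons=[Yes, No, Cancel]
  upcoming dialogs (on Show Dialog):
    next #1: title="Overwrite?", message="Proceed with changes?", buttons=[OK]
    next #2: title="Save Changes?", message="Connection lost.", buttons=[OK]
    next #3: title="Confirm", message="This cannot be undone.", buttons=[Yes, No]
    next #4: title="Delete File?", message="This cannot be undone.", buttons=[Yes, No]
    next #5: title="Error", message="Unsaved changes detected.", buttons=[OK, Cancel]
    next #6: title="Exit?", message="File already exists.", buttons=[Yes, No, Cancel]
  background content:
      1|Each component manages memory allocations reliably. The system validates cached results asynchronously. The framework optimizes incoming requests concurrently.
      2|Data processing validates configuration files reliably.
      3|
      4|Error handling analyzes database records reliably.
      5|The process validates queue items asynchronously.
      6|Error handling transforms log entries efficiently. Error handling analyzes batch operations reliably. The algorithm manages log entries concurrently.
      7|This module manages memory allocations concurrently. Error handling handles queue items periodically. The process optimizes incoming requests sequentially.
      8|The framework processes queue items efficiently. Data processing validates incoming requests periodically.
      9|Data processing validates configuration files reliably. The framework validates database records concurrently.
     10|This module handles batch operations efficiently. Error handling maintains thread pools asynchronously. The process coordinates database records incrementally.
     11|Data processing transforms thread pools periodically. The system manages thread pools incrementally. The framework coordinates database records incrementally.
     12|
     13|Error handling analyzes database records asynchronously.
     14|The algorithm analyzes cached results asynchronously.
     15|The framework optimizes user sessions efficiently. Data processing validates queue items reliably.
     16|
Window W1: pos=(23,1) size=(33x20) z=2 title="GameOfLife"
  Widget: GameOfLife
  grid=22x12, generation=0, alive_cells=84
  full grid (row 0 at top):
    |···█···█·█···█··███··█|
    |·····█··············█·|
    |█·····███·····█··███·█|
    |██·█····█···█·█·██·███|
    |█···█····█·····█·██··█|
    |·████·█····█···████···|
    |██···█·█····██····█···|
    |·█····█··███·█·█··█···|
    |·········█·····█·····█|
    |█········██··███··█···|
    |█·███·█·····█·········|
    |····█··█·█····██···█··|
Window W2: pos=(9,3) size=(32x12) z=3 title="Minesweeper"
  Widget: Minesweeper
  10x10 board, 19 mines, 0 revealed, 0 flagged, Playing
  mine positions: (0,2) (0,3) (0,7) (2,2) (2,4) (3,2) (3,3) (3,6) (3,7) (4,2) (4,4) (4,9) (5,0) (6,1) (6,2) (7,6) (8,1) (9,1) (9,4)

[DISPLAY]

                       ┃ GameOfLife              
         ┏━━━━━━━━━━━━━━━━━━━━━━━━━━━━━━┓────────
         ┃ Minesweeper                  ┃        
         ┠──────────────────────────────┨██··█   
         ┃■■■■■■■■■■                    ┃···█·   
         ┃■■■■■■■■■■                    ┃███·█   
         ┃■■■■■■■■■■                    ┃█·███   
         ┃■■■■■■■■■■                    ┃██··█   
         ┃■■■■■■■■■■                    ┃██···   
         ┃■■■■■■■■■■                    ┃·█···   
         ┃■■■■■■■■■■                    ┃·█···   
         ┃■■■■■■■■■■                    ┃····█   
         ┗━━━━━━━━━━━━━━━━━━━━━━━━━━━━━━┛·█···   
              ┃Th└─────┃█·███·█·····█·········   


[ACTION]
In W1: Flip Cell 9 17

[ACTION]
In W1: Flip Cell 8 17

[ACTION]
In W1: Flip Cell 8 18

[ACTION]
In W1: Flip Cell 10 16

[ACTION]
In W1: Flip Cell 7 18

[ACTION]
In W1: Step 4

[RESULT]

                       ┃ GameOfLife              
         ┏━━━━━━━━━━━━━━━━━━━━━━━━━━━━━━┓────────
         ┃ Minesweeper                  ┃        
         ┠──────────────────────────────┨·····   
         ┃■■■■■■■■■■                    ┃·····   
         ┃■■■■■■■■■■                    ┃█····   
         ┃■■■■■■■■■■                    ┃█··██   
         ┃■■■■■■■■■■                    ┃··█·█   
         ┃■■■■■■■■■■                    ┃·██··   
         ┃■■■■■■■■■■                    ┃██···   
         ┃■■■■■■■■■■                    ┃·····   
         ┃■■■■■■■■■■                    ┃·····   
         ┗━━━━━━━━━━━━━━━━━━━━━━━━━━━━━━┛█··█·   
              ┃Th└─────┃··███····██···██··██··   


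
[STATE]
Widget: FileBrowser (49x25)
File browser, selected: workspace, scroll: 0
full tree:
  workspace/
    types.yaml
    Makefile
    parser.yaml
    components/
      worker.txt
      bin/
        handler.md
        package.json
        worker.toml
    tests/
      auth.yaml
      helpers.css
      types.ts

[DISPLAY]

> [-] workspace/                                 
    types.yaml                                   
    Makefile                                     
    parser.yaml                                  
    [+] components/                              
    [+] tests/                                   
                                                 
                                                 
                                                 
                                                 
                                                 
                                                 
                                                 
                                                 
                                                 
                                                 
                                                 
                                                 
                                                 
                                                 
                                                 
                                                 
                                                 
                                                 
                                                 


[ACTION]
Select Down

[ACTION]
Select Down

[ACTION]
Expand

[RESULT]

  [-] workspace/                                 
    types.yaml                                   
  > Makefile                                     
    parser.yaml                                  
    [+] components/                              
    [+] tests/                                   
                                                 
                                                 
                                                 
                                                 
                                                 
                                                 
                                                 
                                                 
                                                 
                                                 
                                                 
                                                 
                                                 
                                                 
                                                 
                                                 
                                                 
                                                 
                                                 


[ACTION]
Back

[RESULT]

> [+] workspace/                                 
                                                 
                                                 
                                                 
                                                 
                                                 
                                                 
                                                 
                                                 
                                                 
                                                 
                                                 
                                                 
                                                 
                                                 
                                                 
                                                 
                                                 
                                                 
                                                 
                                                 
                                                 
                                                 
                                                 
                                                 


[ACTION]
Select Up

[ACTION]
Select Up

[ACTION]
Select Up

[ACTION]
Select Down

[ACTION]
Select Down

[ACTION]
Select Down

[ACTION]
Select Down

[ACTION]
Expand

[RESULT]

> [-] workspace/                                 
    types.yaml                                   
    Makefile                                     
    parser.yaml                                  
    [+] components/                              
    [+] tests/                                   
                                                 
                                                 
                                                 
                                                 
                                                 
                                                 
                                                 
                                                 
                                                 
                                                 
                                                 
                                                 
                                                 
                                                 
                                                 
                                                 
                                                 
                                                 
                                                 


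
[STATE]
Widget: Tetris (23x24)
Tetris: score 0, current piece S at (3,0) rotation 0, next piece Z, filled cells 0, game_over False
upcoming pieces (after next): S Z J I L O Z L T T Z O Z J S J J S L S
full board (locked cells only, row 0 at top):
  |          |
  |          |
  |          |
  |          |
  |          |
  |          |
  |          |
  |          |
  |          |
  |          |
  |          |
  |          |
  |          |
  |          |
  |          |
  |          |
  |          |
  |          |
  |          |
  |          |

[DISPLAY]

    ░░    │Next:       
   ░░     │▓▓          
          │ ▓▓         
          │            
          │            
          │            
          │Score:      
          │0           
          │            
          │            
          │            
          │            
          │            
          │            
          │            
          │            
          │            
          │            
          │            
          │            
          │            
          │            
          │            
          │            


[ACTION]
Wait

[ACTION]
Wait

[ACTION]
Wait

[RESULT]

          │Next:       
          │▓▓          
          │ ▓▓         
    ░░    │            
   ░░     │            
          │            
          │Score:      
          │0           
          │            
          │            
          │            
          │            
          │            
          │            
          │            
          │            
          │            
          │            
          │            
          │            
          │            
          │            
          │            
          │            


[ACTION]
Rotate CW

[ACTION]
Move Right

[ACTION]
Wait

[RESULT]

          │Next:       
          │▓▓          
          │ ▓▓         
          │            
    ░     │            
    ░░    │            
     ░    │Score:      
          │0           
          │            
          │            
          │            
          │            
          │            
          │            
          │            
          │            
          │            
          │            
          │            
          │            
          │            
          │            
          │            
          │            


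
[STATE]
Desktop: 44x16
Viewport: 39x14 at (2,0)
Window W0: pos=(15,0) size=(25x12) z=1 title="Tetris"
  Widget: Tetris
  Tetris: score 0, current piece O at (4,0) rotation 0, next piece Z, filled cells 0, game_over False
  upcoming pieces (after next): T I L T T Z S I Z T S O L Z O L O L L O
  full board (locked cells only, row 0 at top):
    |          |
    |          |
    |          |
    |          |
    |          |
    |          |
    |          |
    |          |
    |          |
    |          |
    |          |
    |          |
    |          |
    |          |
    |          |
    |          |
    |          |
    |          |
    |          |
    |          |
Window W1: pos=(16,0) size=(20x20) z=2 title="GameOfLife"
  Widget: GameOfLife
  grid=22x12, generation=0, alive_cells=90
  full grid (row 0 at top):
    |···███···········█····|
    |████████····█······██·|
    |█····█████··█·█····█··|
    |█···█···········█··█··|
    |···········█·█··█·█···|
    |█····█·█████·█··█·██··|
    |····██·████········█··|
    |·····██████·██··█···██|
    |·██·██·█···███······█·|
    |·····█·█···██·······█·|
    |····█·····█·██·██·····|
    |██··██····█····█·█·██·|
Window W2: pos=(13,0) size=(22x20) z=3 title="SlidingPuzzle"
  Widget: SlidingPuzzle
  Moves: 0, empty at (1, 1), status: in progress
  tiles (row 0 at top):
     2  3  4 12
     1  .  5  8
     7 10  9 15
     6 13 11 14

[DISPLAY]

           ┏━━━━━━━━━━━━━━━━━━━━┓┓━━━┓ 
           ┃ SlidingPuzzle      ┃┃   ┃ 
           ┠────────────────────┨┨───┨ 
           ┃┌────┬────┬────┬────┃┃   ┃ 
           ┃│  2 │  3 │  4 │ 12 ┃┃   ┃ 
           ┃├────┼────┼────┼────┃┃   ┃ 
           ┃│  1 │    │  5 │  8 ┃┃   ┃ 
           ┃├────┼────┼────┼────┃┃   ┃ 
           ┃│  7 │ 10 │  9 │ 15 ┃┃   ┃ 
           ┃├────┼────┼────┼────┃┃   ┃ 
           ┃│  6 │ 13 │ 11 │ 14 ┃┃   ┃ 
           ┃└────┴────┴────┴────┃┃━━━┛ 
           ┃Moves: 0            ┃┃     
           ┃                    ┃┃     


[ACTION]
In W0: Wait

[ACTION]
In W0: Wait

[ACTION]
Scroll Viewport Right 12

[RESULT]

        ┏━━━━━━━━━━━━━━━━━━━━┓┓━━━┓    
        ┃ SlidingPuzzle      ┃┃   ┃    
        ┠────────────────────┨┨───┨    
        ┃┌────┬────┬────┬────┃┃   ┃    
        ┃│  2 │  3 │  4 │ 12 ┃┃   ┃    
        ┃├────┼────┼────┼────┃┃   ┃    
        ┃│  1 │    │  5 │  8 ┃┃   ┃    
        ┃├────┼────┼────┼────┃┃   ┃    
        ┃│  7 │ 10 │  9 │ 15 ┃┃   ┃    
        ┃├────┼────┼────┼────┃┃   ┃    
        ┃│  6 │ 13 │ 11 │ 14 ┃┃   ┃    
        ┃└────┴────┴────┴────┃┃━━━┛    
        ┃Moves: 0            ┃┃        
        ┃                    ┃┃        


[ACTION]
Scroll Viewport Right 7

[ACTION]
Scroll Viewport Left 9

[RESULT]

             ┏━━━━━━━━━━━━━━━━━━━━┓┓━━━
             ┃ SlidingPuzzle      ┃┃   
             ┠────────────────────┨┨───
             ┃┌────┬────┬────┬────┃┃   
             ┃│  2 │  3 │  4 │ 12 ┃┃   
             ┃├────┼────┼────┼────┃┃   
             ┃│  1 │    │  5 │  8 ┃┃   
             ┃├────┼────┼────┼────┃┃   
             ┃│  7 │ 10 │  9 │ 15 ┃┃   
             ┃├────┼────┼────┼────┃┃   
             ┃│  6 │ 13 │ 11 │ 14 ┃┃   
             ┃└────┴────┴────┴────┃┃━━━
             ┃Moves: 0            ┃┃   
             ┃                    ┃┃   
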